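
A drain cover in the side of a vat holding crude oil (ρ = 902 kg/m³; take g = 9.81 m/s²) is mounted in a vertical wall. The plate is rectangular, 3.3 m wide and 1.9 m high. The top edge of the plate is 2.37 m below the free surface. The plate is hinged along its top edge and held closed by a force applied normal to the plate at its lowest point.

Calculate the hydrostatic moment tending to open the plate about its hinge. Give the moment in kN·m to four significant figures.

M ≈ 191.7 kN·m

γ = ρg = 902 × 9.81 / 1000 = 8.84862 kN/m³.
The centroid lies 1.9/2 = 0.95 m below the top edge, so the centroid depth is h_c = 2.37 + 0.95 = 3.32 m.
A = 3.3 × 1.9 = 6.27 m².
Resultant F = γ·h_c·A = 8.84862 × 3.32 × 6.27 = 184.196 kN.
I_c = b·h³/12 = 3.3 × 1.9³/12 = 1.88622 m⁴.
Centre of pressure: y_p = y_c + I_c/(y_c·A) = 3.32 + 1.88622/(3.32 × 6.27) = 3.32 + 0.0906122 = 3.41061 m along the plane.
The resultant acts 0.95 + 0.0906122 = 1.04061 m (along the plate) below the hinge at the top edge, so the moment about the hinge is M = F × 1.04061 = 184.196 × 1.04061 = 191.676 kN·m.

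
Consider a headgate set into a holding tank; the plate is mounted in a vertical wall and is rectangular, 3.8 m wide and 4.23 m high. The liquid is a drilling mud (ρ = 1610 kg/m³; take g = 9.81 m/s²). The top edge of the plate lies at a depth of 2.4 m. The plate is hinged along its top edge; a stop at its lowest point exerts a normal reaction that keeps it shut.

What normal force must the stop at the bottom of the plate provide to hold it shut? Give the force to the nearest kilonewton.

P ≈ 663 kN

γ = ρg = 1610 × 9.81 / 1000 = 15.7941 kN/m³.
The centroid lies 4.23/2 = 2.115 m below the top edge, so the centroid depth is h_c = 2.4 + 2.115 = 4.515 m.
A = 3.8 × 4.23 = 16.074 m².
Resultant F = γ·h_c·A = 15.7941 × 4.515 × 16.074 = 1146.24 kN.
I_c = b·h³/12 = 3.8 × 4.23³/12 = 23.9675 m⁴.
Centre of pressure: y_p = y_c + I_c/(y_c·A) = 4.515 + 23.9675/(4.515 × 16.074) = 4.515 + 0.330249 = 4.84525 m along the plane.
The resultant acts 2.115 + 0.330249 = 2.44525 m (along the plate) below the hinge at the top edge, so the moment about the hinge is M = F × 2.44525 = 1146.24 × 2.44525 = 2802.84 kN·m.
A normal force at the bottom, 4.23 m from the hinge, must supply this moment: P = 2802.84/4.23 = 662.61 kN.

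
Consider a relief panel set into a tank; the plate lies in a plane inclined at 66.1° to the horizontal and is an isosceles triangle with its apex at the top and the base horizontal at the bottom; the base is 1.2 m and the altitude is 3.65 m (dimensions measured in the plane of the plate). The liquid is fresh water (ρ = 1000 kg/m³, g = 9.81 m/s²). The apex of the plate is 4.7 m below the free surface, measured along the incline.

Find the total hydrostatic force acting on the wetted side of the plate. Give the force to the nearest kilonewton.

F ≈ 140 kN

γ = ρg = 1000 × 9.81 = 9810 N/m³ = 9.81 kN/m³.
Let θ = 66.1° be the plate's angle to the horizontal; measure y along the incline from where the plane meets the free surface. Vertical depth h = y·sinθ with sinθ = 0.914254.
With the apex up, the centroid sits 2h/3 = 2 × 3.65/3 = 2.43333 m below the apex, so y_c = 4.7 + 2.43333 = 7.13333 m and h_c = 7.13333 × 0.914254 = 6.52168 m.
A = ½ × 1.2 × 3.65 = 2.19 m².
Resultant F = γ·h_c·A = 9.81 × 6.52168 × 2.19 = 140.111 kN.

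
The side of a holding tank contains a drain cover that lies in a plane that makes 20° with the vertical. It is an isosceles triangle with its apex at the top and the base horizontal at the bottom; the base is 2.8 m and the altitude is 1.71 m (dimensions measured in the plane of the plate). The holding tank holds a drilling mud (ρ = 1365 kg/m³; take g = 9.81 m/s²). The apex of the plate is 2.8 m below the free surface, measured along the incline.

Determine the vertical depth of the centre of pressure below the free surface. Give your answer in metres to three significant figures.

γ = ρg = 1365 × 9.81 / 1000 = 13.39065 kN/m³.
The plate makes 20° with the vertical, i.e. θ = 90° − 20° = 70° to the horizontal. Measuring y along the incline from the free-surface line, vertical depth h = y·sinθ with sinθ = 0.939693.
With the apex up, the centroid sits 2h/3 = 2 × 1.71/3 = 1.14 m below the apex, so y_c = 2.8 + 1.14 = 3.94 m and h_c = 3.94 × 0.939693 = 3.70239 m.
A = ½ × 2.8 × 1.71 = 2.394 m².
Resultant F = γ·h_c·A = 13.39065 × 3.70239 × 2.394 = 118.688 kN.
I_c = b·h³/36 = 2.8 × 1.71³/36 = 0.388905 m⁴.
Centre of pressure: y_p = y_c + I_c/(y_c·A) = 3.94 + 0.388905/(3.94 × 2.394) = 3.94 + 0.0412309 = 3.98123 m along the plane.
Vertically, h_p = y_p·sinθ = 3.98123 × 0.939693 = 3.74113 m.

h_p = 3.74 m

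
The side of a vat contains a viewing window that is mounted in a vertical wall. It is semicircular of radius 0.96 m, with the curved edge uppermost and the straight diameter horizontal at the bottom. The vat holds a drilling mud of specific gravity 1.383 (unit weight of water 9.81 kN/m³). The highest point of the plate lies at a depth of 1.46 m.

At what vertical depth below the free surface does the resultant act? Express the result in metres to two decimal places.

γ = 1.383 × 9.81 = 13.56723 kN/m³.
The centroid lies 4r/(3π) = 0.407437 m above the diameter, so r − 4r/(3π) = 0.96 − 0.407437 = 0.552563 m below the topmost point, so the centroid depth is h_c = 1.46 + 0.552563 = 2.01256 m.
A = πr²/2 = π × 0.96²/2 = 1.44765 m².
Resultant F = γ·h_c·A = 13.56723 × 2.01256 × 1.44765 = 39.5279 kN.
I_c = (π/8 − 8/(9π))·r⁴ = 0.109757 × 0.96⁴ = 0.0932217 m⁴.
Centre of pressure: y_p = y_c + I_c/(y_c·A) = 2.01256 + 0.0932217/(2.01256 × 1.44765) = 2.01256 + 0.0319967 = 2.04456 m along the plane.

h_p = 2.04 m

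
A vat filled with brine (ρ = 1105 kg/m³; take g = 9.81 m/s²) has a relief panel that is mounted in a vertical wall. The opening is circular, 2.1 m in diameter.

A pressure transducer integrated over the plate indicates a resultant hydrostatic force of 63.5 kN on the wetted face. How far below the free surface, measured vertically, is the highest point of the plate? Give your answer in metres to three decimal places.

d_top ≈ 0.641 m

γ = ρg = 1105 × 9.81 / 1000 = 10.84005 kN/m³.
A = π(1.05)² = 3.46361 m².
From F = γ·h_c·A, the centroid depth is h_c = 63.5/(10.84005 × 3.46361) = 1.69127 m.
The centroid is at the centre, 1.05 m below the top of the plate, so the highest point sits at h_top = 1.69127 − 1.05 = 0.64127 m below the surface.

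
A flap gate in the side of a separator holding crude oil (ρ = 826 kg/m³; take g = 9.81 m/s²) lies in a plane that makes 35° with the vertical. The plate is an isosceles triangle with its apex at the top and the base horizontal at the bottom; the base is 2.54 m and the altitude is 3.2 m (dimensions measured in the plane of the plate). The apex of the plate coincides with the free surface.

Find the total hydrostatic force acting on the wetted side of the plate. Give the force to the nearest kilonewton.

F ≈ 58 kN

γ = ρg = 826 × 9.81 / 1000 = 8.10306 kN/m³.
The plate makes 35° with the vertical, i.e. θ = 90° − 35° = 55° to the horizontal. Measuring y along the incline from the free-surface line, vertical depth h = y·sinθ with sinθ = 0.819152.
With the apex up, the centroid sits 2h/3 = 2 × 3.2/3 = 2.13333 m below the apex, so y_c = 2.13333 m and h_c = 2.13333 × 0.819152 = 1.74752 m.
A = ½ × 2.54 × 3.2 = 4.064 m².
Resultant F = γ·h_c·A = 8.10306 × 1.74752 × 4.064 = 57.5473 kN.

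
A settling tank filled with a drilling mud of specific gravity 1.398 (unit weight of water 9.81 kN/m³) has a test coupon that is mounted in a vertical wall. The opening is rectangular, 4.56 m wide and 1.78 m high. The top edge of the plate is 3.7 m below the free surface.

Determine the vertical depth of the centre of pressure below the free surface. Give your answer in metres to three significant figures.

γ = 1.398 × 9.81 = 13.71438 kN/m³.
The centroid lies 1.78/2 = 0.89 m below the top edge, so the centroid depth is h_c = 3.7 + 0.89 = 4.59 m.
A = 4.56 × 1.78 = 8.1168 m².
Resultant F = γ·h_c·A = 13.71438 × 4.59 × 8.1168 = 510.944 kN.
I_c = b·h³/12 = 4.56 × 1.78³/12 = 2.14311 m⁴.
Centre of pressure: y_p = y_c + I_c/(y_c·A) = 4.59 + 2.14311/(4.59 × 8.1168) = 4.59 + 0.0575237 = 4.64752 m along the plane.

h_p = 4.65 m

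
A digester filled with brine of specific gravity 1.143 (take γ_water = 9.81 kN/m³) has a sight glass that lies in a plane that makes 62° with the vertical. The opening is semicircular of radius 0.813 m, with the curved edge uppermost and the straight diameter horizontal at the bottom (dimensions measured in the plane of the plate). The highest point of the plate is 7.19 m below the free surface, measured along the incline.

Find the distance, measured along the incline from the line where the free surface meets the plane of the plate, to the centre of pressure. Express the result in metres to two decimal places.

y_p = 7.66 m

γ = 1.143 × 9.81 = 11.21283 kN/m³.
The plate makes 62° with the vertical, i.e. θ = 90° − 62° = 28° to the horizontal. Measuring y along the incline from the free-surface line, vertical depth h = y·sinθ with sinθ = 0.469472.
The centroid lies 4r/(3π) = 0.345048 m above the diameter, so r − 4r/(3π) = 0.813 − 0.345048 = 0.467952 m below the topmost point, so y_c = 7.19 + 0.467952 = 7.65795 m and h_c = 7.65795 × 0.469472 = 3.59519 m.
A = πr²/2 = π × 0.813²/2 = 1.03825 m².
Resultant F = γ·h_c·A = 11.21283 × 3.59519 × 1.03825 = 41.8542 kN.
I_c = (π/8 − 8/(9π))·r⁴ = 0.109757 × 0.813⁴ = 0.0479506 m⁴.
Centre of pressure: y_p = y_c + I_c/(y_c·A) = 7.65795 + 0.0479506/(7.65795 × 1.03825) = 7.65795 + 0.00603086 = 7.66398 m along the plane.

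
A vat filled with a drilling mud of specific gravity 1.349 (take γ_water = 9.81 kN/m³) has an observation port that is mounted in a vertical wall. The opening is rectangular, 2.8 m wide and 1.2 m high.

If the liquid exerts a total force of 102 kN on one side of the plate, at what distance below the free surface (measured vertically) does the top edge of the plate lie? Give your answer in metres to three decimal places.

γ = 1.349 × 9.81 = 13.23369 kN/m³.
A = 2.8 × 1.2 = 3.36 m².
From F = γ·h_c·A, the centroid depth is h_c = 102/(13.23369 × 3.36) = 2.29393 m.
The centroid lies 1.2/2 = 0.6 m below the top edge, so the top edge sits at h_top = 2.29393 − 0.6 = 1.69393 m below the surface.

d_top ≈ 1.694 m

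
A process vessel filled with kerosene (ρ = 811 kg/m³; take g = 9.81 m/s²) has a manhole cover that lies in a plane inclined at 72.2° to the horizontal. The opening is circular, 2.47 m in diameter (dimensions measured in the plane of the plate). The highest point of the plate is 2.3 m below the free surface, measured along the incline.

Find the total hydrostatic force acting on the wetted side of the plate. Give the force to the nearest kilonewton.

F ≈ 128 kN

γ = ρg = 811 × 9.81 / 1000 = 7.95591 kN/m³.
Let θ = 72.2° be the plate's angle to the horizontal; measure y along the incline from where the plane meets the free surface. Vertical depth h = y·sinθ with sinθ = 0.952129.
The centroid is at the centre, 1.235 m below the top of the plate, so y_c = 2.3 + 1.235 = 3.535 m and h_c = 3.535 × 0.952129 = 3.36578 m.
A = π(1.235)² = 4.79164 m².
Resultant F = γ·h_c·A = 7.95591 × 3.36578 × 4.79164 = 128.31 kN.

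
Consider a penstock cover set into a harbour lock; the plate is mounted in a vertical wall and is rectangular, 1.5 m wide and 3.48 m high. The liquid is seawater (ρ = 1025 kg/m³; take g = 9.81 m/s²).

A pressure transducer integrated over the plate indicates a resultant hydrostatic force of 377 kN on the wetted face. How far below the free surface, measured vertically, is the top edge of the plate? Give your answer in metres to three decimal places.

γ = ρg = 1025 × 9.81 / 1000 = 10.05525 kN/m³.
A = 1.5 × 3.48 = 5.22 m².
From F = γ·h_c·A, the centroid depth is h_c = 377/(10.05525 × 5.22) = 7.18254 m.
The centroid lies 3.48/2 = 1.74 m below the top edge, so the top edge sits at h_top = 7.18254 − 1.74 = 5.44254 m below the surface.

d_top ≈ 5.443 m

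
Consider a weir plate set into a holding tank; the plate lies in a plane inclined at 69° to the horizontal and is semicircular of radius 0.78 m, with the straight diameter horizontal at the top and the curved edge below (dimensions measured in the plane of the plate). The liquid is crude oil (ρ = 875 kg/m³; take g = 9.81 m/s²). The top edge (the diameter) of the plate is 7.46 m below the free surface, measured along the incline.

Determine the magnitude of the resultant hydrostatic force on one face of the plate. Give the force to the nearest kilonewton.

γ = ρg = 875 × 9.81 / 1000 = 8.58375 kN/m³.
Let θ = 69° be the plate's angle to the horizontal; measure y along the incline from where the plane meets the free surface. Vertical depth h = y·sinθ with sinθ = 0.933580.
The centroid of a semicircle lies 4r/(3π) = 0.331042 m from the diameter, here below the top edge, so y_c = 7.46 + 0.331042 = 7.79104 m and h_c = 7.79104 × 0.933580 = 7.27356 m.
A = πr²/2 = π × 0.78²/2 = 0.955672 m².
Resultant F = γ·h_c·A = 8.58375 × 7.27356 × 0.955672 = 59.6668 kN.

F ≈ 60 kN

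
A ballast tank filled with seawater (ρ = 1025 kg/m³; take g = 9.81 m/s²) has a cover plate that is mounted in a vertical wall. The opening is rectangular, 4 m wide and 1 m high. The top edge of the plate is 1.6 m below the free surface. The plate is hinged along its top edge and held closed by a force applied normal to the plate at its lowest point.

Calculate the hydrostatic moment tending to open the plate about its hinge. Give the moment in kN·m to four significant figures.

M ≈ 45.58 kN·m

γ = ρg = 1025 × 9.81 / 1000 = 10.05525 kN/m³.
The centroid lies 1/2 = 0.5 m below the top edge, so the centroid depth is h_c = 1.6 + 0.5 = 2.1 m.
A = 4 × 1 = 4 m².
Resultant F = γ·h_c·A = 10.05525 × 2.1 × 4 = 84.4641 kN.
I_c = b·h³/12 = 4 × 1³/12 = 0.333333 m⁴.
Centre of pressure: y_p = y_c + I_c/(y_c·A) = 2.1 + 0.333333/(2.1 × 4) = 2.1 + 0.0396825 = 2.13968 m along the plane.
The resultant acts 0.5 + 0.0396825 = 0.539682 m (along the plate) below the hinge at the top edge, so the moment about the hinge is M = F × 0.539682 = 84.4641 × 0.539682 = 45.5838 kN·m.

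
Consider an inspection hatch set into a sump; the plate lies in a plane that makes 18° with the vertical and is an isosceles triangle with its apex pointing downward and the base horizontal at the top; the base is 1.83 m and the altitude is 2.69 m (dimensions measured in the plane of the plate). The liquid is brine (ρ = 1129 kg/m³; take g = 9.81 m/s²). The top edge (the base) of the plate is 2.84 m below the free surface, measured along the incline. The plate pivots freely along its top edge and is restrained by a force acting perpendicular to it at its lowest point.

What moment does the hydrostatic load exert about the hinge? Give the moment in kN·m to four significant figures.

M ≈ 97.29 kN·m

γ = ρg = 1129 × 9.81 / 1000 = 11.07549 kN/m³.
The plate makes 18° with the vertical, i.e. θ = 90° − 18° = 72° to the horizontal. Measuring y along the incline from the free-surface line, vertical depth h = y·sinθ with sinθ = 0.951057.
With the apex down, the centroid sits h/3 = 2.69/3 = 0.896667 m below the base (the top edge), so y_c = 2.84 + 0.896667 = 3.73667 m and h_c = 3.73667 × 0.951057 = 3.55379 m.
A = ½ × 1.83 × 2.69 = 2.46135 m².
Resultant F = γ·h_c·A = 11.07549 × 3.55379 × 2.46135 = 96.8787 kN.
I_c = b·h³/36 = 1.83 × 2.69³/36 = 0.989476 m⁴.
Centre of pressure: y_p = y_c + I_c/(y_c·A) = 3.73667 + 0.989476/(3.73667 × 2.46135) = 3.73667 + 0.107584 = 3.84425 m along the plane.
The resultant acts 0.896667 + 0.107584 = 1.00425 m (along the plate) below the hinge at the top edge, so the moment about the hinge is M = F × 1.00425 = 96.8787 × 1.00425 = 97.2904 kN·m.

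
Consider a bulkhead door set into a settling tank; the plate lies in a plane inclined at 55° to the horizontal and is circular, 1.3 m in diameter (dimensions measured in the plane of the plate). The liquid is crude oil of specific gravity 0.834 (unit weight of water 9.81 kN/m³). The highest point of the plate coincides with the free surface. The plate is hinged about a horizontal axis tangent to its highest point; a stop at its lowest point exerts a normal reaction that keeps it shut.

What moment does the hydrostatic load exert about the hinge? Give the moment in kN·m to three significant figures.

γ = 0.834 × 9.81 = 8.18154 kN/m³.
Let θ = 55° be the plate's angle to the horizontal; measure y along the incline from where the plane meets the free surface. Vertical depth h = y·sinθ with sinθ = 0.819152.
The centroid is at the centre, 0.65 m below the top of the plate, so y_c = 0.65 m and h_c = 0.65 × 0.819152 = 0.532449 m.
A = π(0.65)² = 1.32732 m².
Resultant F = γ·h_c·A = 8.18154 × 0.532449 × 1.32732 = 5.78214 kN.
I_c = πr⁴/4 = π × 0.65⁴/4 = 0.140198 m⁴.
Centre of pressure: y_p = y_c + I_c/(y_c·A) = 0.65 + 0.140198/(0.65 × 1.32732) = 0.65 + 0.1625 = 0.8125 m along the plane.
The resultant acts 0.65 + 0.1625 = 0.8125 m (along the plate) below the hinge at the top edge, so the moment about the hinge is M = F × 0.8125 = 5.78214 × 0.8125 = 4.69799 kN·m.

M ≈ 4.70 kN·m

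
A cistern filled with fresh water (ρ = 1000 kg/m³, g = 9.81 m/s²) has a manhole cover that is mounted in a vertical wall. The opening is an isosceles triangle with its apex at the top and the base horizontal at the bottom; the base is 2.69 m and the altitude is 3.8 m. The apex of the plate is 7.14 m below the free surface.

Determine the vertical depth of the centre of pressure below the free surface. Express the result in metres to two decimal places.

h_p = 9.76 m

γ = ρg = 1000 × 9.81 = 9810 N/m³ = 9.81 kN/m³.
With the apex up, the centroid sits 2h/3 = 2 × 3.8/3 = 2.53333 m below the apex, so the centroid depth is h_c = 7.14 + 2.53333 = 9.67333 m.
A = ½ × 2.69 × 3.8 = 5.111 m².
Resultant F = γ·h_c·A = 9.81 × 9.67333 × 5.111 = 485.01 kN.
I_c = b·h³/36 = 2.69 × 3.8³/36 = 4.10016 m⁴.
Centre of pressure: y_p = y_c + I_c/(y_c·A) = 9.67333 + 4.10016/(9.67333 × 5.111) = 9.67333 + 0.0829314 = 9.75626 m along the plane.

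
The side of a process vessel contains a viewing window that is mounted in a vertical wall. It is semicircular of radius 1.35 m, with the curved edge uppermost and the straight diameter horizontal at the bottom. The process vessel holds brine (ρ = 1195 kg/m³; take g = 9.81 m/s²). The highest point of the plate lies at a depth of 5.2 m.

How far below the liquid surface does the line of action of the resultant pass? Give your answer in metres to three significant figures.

γ = ρg = 1195 × 9.81 / 1000 = 11.72295 kN/m³.
The centroid lies 4r/(3π) = 0.572958 m above the diameter, so r − 4r/(3π) = 1.35 − 0.572958 = 0.777042 m below the topmost point, so the centroid depth is h_c = 5.2 + 0.777042 = 5.97704 m.
A = πr²/2 = π × 1.35²/2 = 2.86278 m².
Resultant F = γ·h_c·A = 11.72295 × 5.97704 × 2.86278 = 200.591 kN.
I_c = (π/8 − 8/(9π))·r⁴ = 0.109757 × 1.35⁴ = 0.364559 m⁴.
Centre of pressure: y_p = y_c + I_c/(y_c·A) = 5.97704 + 0.364559/(5.97704 × 2.86278) = 5.97704 + 0.0213056 = 5.99835 m along the plane.

h_p = 6.00 m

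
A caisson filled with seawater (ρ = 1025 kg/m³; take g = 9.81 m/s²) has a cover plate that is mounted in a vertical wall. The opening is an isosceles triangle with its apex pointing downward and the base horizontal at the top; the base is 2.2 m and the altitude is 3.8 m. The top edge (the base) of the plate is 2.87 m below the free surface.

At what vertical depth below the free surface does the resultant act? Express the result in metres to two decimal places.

h_p = 4.33 m

γ = ρg = 1025 × 9.81 / 1000 = 10.05525 kN/m³.
With the apex down, the centroid sits h/3 = 3.8/3 = 1.26667 m below the base (the top edge), so the centroid depth is h_c = 2.87 + 1.26667 = 4.13667 m.
A = ½ × 2.2 × 3.8 = 4.18 m².
Resultant F = γ·h_c·A = 10.05525 × 4.13667 × 4.18 = 173.868 kN.
I_c = b·h³/36 = 2.2 × 3.8³/36 = 3.35329 m⁴.
Centre of pressure: y_p = y_c + I_c/(y_c·A) = 4.13667 + 3.35329/(4.13667 × 4.18) = 4.13667 + 0.19393 = 4.3306 m along the plane.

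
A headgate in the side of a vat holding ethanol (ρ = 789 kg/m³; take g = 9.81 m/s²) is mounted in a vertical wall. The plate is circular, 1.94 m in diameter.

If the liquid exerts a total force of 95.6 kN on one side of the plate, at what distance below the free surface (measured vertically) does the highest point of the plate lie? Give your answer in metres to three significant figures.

γ = ρg = 789 × 9.81 / 1000 = 7.74009 kN/m³.
A = π(0.97)² = 2.95592 m².
From F = γ·h_c·A, the centroid depth is h_c = 95.6/(7.74009 × 2.95592) = 4.17849 m.
The centroid is at the centre, 0.97 m below the top of the plate, so the highest point sits at h_top = 4.17849 − 0.97 = 3.20849 m below the surface.

d_top ≈ 3.21 m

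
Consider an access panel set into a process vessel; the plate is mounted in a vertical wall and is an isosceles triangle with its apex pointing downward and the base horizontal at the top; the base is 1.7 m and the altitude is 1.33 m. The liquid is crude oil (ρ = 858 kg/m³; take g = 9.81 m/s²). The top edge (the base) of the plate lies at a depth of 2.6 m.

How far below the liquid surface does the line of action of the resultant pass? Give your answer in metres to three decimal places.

γ = ρg = 858 × 9.81 / 1000 = 8.41698 kN/m³.
With the apex down, the centroid sits h/3 = 1.33/3 = 0.443333 m below the base (the top edge), so the centroid depth is h_c = 2.6 + 0.443333 = 3.04333 m.
A = ½ × 1.7 × 1.33 = 1.1305 m².
Resultant F = γ·h_c·A = 8.41698 × 3.04333 × 1.1305 = 28.9585 kN.
I_c = b·h³/36 = 1.7 × 1.33³/36 = 0.111097 m⁴.
Centre of pressure: y_p = y_c + I_c/(y_c·A) = 3.04333 + 0.111097/(3.04333 × 1.1305) = 3.04333 + 0.0322911 = 3.07562 m along the plane.

h_p = 3.076 m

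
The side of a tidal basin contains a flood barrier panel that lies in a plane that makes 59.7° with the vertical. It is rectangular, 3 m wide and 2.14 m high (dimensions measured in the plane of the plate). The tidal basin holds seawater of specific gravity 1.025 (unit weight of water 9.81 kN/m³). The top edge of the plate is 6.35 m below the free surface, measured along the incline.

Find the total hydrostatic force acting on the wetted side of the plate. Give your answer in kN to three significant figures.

F ≈ 242 kN

γ = 1.025 × 9.81 = 10.05525 kN/m³.
The plate makes 59.7° with the vertical, i.e. θ = 90° − 59.7° = 30.3° to the horizontal. Measuring y along the incline from the free-surface line, vertical depth h = y·sinθ with sinθ = 0.504528.
The centroid lies 2.14/2 = 1.07 m below the top edge, so y_c = 6.35 + 1.07 = 7.42 m and h_c = 7.42 × 0.504528 = 3.7436 m.
A = 3 × 2.14 = 6.42 m².
Resultant F = γ·h_c·A = 10.05525 × 3.7436 × 6.42 = 241.667 kN.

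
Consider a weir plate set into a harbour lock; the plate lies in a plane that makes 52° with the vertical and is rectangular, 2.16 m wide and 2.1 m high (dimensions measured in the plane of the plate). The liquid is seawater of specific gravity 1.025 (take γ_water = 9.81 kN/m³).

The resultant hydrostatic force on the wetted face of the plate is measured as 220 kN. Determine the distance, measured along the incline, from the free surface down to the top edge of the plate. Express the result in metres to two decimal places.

y_top ≈ 6.78 m

γ = 1.025 × 9.81 = 10.05525 kN/m³.
A = 2.16 × 2.1 = 4.536 m².
From F = γ·h_c·A, the centroid depth is h_c = 220/(10.05525 × 4.536) = 4.82344 m.
The plate makes 52° with the vertical, i.e. θ = 90° − 52° = 38° to the horizontal. Measuring y along the incline from the free-surface line, vertical depth h = y·sinθ with sinθ = 0.615661.
Along the incline, y_c = h_c/sinθ = 4.82344/0.615661 = 7.83457 m.
The centroid lies 2.1/2 = 1.05 m below the top edge, so the top edge sits at y_top = 7.83457 − 1.05 = 6.78457 m along the incline.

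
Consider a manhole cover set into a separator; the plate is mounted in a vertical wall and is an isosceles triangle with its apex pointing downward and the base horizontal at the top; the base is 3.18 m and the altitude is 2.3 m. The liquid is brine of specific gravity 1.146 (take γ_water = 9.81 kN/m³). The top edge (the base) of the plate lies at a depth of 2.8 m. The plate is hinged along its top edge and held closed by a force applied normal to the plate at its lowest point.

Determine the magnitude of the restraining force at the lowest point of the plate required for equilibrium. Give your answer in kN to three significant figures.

P ≈ 54.1 kN

γ = 1.146 × 9.81 = 11.24226 kN/m³.
With the apex down, the centroid sits h/3 = 2.3/3 = 0.766667 m below the base (the top edge), so the centroid depth is h_c = 2.8 + 0.766667 = 3.56667 m.
A = ½ × 3.18 × 2.3 = 3.657 m².
Resultant F = γ·h_c·A = 11.24226 × 3.56667 × 3.657 = 146.636 kN.
I_c = b·h³/36 = 3.18 × 2.3³/36 = 1.07475 m⁴.
Centre of pressure: y_p = y_c + I_c/(y_c·A) = 3.56667 + 1.07475/(3.56667 × 3.657) = 3.56667 + 0.0823985 = 3.64907 m along the plane.
The resultant acts 0.766667 + 0.0823985 = 0.849066 m (along the plate) below the hinge at the top edge, so the moment about the hinge is M = F × 0.849066 = 146.636 × 0.849066 = 124.504 kN·m.
A normal force at the bottom, 2.3 m from the hinge, must supply this moment: P = 124.504/2.3 = 54.1322 kN.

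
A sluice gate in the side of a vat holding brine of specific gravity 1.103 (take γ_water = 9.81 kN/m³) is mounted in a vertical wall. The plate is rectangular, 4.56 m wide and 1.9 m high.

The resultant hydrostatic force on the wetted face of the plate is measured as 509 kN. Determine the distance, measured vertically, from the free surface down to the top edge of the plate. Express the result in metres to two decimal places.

γ = 1.103 × 9.81 = 10.82043 kN/m³.
A = 4.56 × 1.9 = 8.664 m².
From F = γ·h_c·A, the centroid depth is h_c = 509/(10.82043 × 8.664) = 5.42944 m.
The centroid lies 1.9/2 = 0.95 m below the top edge, so the top edge sits at h_top = 5.42944 − 0.95 = 4.47944 m below the surface.

d_top ≈ 4.48 m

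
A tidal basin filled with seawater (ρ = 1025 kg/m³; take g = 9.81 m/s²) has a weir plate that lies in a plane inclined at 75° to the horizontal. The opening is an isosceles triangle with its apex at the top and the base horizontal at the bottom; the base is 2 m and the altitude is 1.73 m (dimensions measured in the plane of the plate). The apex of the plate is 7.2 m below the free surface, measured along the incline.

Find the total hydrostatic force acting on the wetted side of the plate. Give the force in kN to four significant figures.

γ = ρg = 1025 × 9.81 / 1000 = 10.05525 kN/m³.
Let θ = 75° be the plate's angle to the horizontal; measure y along the incline from where the plane meets the free surface. Vertical depth h = y·sinθ with sinθ = 0.965926.
With the apex up, the centroid sits 2h/3 = 2 × 1.73/3 = 1.15333 m below the apex, so y_c = 7.2 + 1.15333 = 8.35333 m and h_c = 8.35333 × 0.965926 = 8.0687 m.
A = ½ × 2 × 1.73 = 1.73 m².
Resultant F = γ·h_c·A = 10.05525 × 8.0687 × 1.73 = 140.36 kN.

F ≈ 140.4 kN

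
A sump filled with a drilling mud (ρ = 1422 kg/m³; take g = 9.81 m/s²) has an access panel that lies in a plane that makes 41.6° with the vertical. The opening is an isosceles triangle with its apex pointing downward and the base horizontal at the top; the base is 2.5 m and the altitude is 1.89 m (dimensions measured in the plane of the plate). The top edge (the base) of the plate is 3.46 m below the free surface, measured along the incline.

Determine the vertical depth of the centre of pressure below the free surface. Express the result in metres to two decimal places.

γ = ρg = 1422 × 9.81 / 1000 = 13.94982 kN/m³.
The plate makes 41.6° with the vertical, i.e. θ = 90° − 41.6° = 48.4° to the horizontal. Measuring y along the incline from the free-surface line, vertical depth h = y·sinθ with sinθ = 0.747798.
With the apex down, the centroid sits h/3 = 1.89/3 = 0.63 m below the base (the top edge), so y_c = 3.46 + 0.63 = 4.09 m and h_c = 4.09 × 0.747798 = 3.05849 m.
A = ½ × 2.5 × 1.89 = 2.3625 m².
Resultant F = γ·h_c·A = 13.94982 × 3.05849 × 2.3625 = 100.797 kN.
I_c = b·h³/36 = 2.5 × 1.89³/36 = 0.468838 m⁴.
Centre of pressure: y_p = y_c + I_c/(y_c·A) = 4.09 + 0.468838/(4.09 × 2.3625) = 4.09 + 0.0485208 = 4.13852 m along the plane.
Vertically, h_p = y_p·sinθ = 4.13852 × 0.747798 = 3.09478 m.

h_p = 3.09 m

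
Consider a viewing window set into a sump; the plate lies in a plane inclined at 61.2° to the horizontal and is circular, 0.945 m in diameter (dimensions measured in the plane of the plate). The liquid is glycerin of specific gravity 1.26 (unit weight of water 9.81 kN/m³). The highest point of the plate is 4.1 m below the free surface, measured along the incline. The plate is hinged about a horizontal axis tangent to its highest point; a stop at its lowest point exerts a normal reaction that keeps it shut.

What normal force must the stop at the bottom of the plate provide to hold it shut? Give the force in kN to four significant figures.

P ≈ 17.82 kN

γ = 1.26 × 9.81 = 12.3606 kN/m³.
Let θ = 61.2° be the plate's angle to the horizontal; measure y along the incline from where the plane meets the free surface. Vertical depth h = y·sinθ with sinθ = 0.876307.
The centroid is at the centre, 0.4725 m below the top of the plate, so y_c = 4.1 + 0.4725 = 4.5725 m and h_c = 4.5725 × 0.876307 = 4.00691 m.
A = π(0.4725)² = 0.70138 m².
Resultant F = γ·h_c·A = 12.3606 × 4.00691 × 0.70138 = 34.7378 kN.
I_c = πr⁴/4 = π × 0.4725⁴/4 = 0.0391469 m⁴.
Centre of pressure: y_p = y_c + I_c/(y_c·A) = 4.5725 + 0.0391469/(4.5725 × 0.70138) = 4.5725 + 0.0122065 = 4.58471 m along the plane.
The resultant acts 0.4725 + 0.0122065 = 0.484706 m (along the plate) below the hinge at the top edge, so the moment about the hinge is M = F × 0.484706 = 34.7378 × 0.484706 = 16.8376 kN·m.
A normal force at the bottom, 0.945 m from the hinge, must supply this moment: P = 16.8376/0.945 = 17.8176 kN.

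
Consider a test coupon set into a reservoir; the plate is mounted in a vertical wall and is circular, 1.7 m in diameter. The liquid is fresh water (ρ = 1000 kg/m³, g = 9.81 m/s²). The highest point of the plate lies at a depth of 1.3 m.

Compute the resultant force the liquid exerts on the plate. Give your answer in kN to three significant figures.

γ = ρg = 1000 × 9.81 = 9810 N/m³ = 9.81 kN/m³.
The centroid is at the centre, 0.85 m below the top of the plate, so the centroid depth is h_c = 1.3 + 0.85 = 2.15 m.
A = π(0.85)² = 2.2698 m².
Resultant F = γ·h_c·A = 9.81 × 2.15 × 2.2698 = 47.8735 kN.

F ≈ 47.9 kN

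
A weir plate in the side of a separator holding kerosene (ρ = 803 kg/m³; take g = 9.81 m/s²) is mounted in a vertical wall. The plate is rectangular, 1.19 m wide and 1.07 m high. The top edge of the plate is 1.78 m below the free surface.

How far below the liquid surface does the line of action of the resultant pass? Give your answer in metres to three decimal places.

γ = ρg = 803 × 9.81 / 1000 = 7.87743 kN/m³.
The centroid lies 1.07/2 = 0.535 m below the top edge, so the centroid depth is h_c = 1.78 + 0.535 = 2.315 m.
A = 1.19 × 1.07 = 1.2733 m².
Resultant F = γ·h_c·A = 7.87743 × 2.315 × 1.2733 = 23.2202 kN.
I_c = b·h³/12 = 1.19 × 1.07³/12 = 0.121483 m⁴.
Centre of pressure: y_p = y_c + I_c/(y_c·A) = 2.315 + 0.121483/(2.315 × 1.2733) = 2.315 + 0.041213 = 2.35621 m along the plane.

h_p = 2.356 m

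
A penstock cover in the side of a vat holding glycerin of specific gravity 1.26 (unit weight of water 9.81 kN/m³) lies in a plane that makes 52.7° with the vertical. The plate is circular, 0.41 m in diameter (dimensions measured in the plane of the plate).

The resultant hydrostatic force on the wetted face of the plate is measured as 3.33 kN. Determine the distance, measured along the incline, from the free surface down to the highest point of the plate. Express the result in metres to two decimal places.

γ = 1.26 × 9.81 = 12.3606 kN/m³.
A = π(0.205)² = 0.132025 m².
From F = γ·h_c·A, the centroid depth is h_c = 3.33/(12.3606 × 0.132025) = 2.04056 m.
The plate makes 52.7° with the vertical, i.e. θ = 90° − 52.7° = 37.3° to the horizontal. Measuring y along the incline from the free-surface line, vertical depth h = y·sinθ with sinθ = 0.605988.
Along the incline, y_c = h_c/sinθ = 2.04056/0.605988 = 3.36733 m.
The centroid is at the centre, 0.205 m below the top of the plate, so the highest point sits at y_top = 3.36733 − 0.205 = 3.16233 m along the incline.

y_top ≈ 3.16 m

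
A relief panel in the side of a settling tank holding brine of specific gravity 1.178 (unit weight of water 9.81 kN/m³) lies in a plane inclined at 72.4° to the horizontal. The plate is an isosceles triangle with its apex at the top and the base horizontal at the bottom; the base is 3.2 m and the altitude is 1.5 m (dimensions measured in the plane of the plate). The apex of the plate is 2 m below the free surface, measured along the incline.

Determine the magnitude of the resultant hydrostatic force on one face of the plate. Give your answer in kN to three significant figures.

γ = 1.178 × 9.81 = 11.55618 kN/m³.
Let θ = 72.4° be the plate's angle to the horizontal; measure y along the incline from where the plane meets the free surface. Vertical depth h = y·sinθ with sinθ = 0.953191.
With the apex up, the centroid sits 2h/3 = 2 × 1.5/3 = 1 m below the apex, so y_c = 2 + 1 = 3 m and h_c = 3 × 0.953191 = 2.85957 m.
A = ½ × 3.2 × 1.5 = 2.4 m².
Resultant F = γ·h_c·A = 11.55618 × 2.85957 × 2.4 = 79.3097 kN.

F ≈ 79.3 kN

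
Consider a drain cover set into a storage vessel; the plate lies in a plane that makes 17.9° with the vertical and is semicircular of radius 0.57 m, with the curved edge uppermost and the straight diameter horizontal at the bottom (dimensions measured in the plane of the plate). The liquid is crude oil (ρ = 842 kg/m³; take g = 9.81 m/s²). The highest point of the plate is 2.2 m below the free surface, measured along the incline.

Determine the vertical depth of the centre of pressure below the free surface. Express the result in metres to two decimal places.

γ = ρg = 842 × 9.81 / 1000 = 8.26002 kN/m³.
The plate makes 17.9° with the vertical, i.e. θ = 90° − 17.9° = 72.1° to the horizontal. Measuring y along the incline from the free-surface line, vertical depth h = y·sinθ with sinθ = 0.951594.
The centroid lies 4r/(3π) = 0.241916 m above the diameter, so r − 4r/(3π) = 0.57 − 0.241916 = 0.328084 m below the topmost point, so y_c = 2.2 + 0.328084 = 2.52808 m and h_c = 2.52808 × 0.951594 = 2.40571 m.
A = πr²/2 = π × 0.57²/2 = 0.510352 m².
Resultant F = γ·h_c·A = 8.26002 × 2.40571 × 0.510352 = 10.1413 kN.
I_c = (π/8 − 8/(9π))·r⁴ = 0.109757 × 0.57⁴ = 0.011586 m⁴.
Centre of pressure: y_p = y_c + I_c/(y_c·A) = 2.52808 + 0.011586/(2.52808 × 0.510352) = 2.52808 + 0.00897993 = 2.53706 m along the plane.
Vertically, h_p = y_p·sinθ = 2.53706 × 0.951594 = 2.41425 m.

h_p = 2.41 m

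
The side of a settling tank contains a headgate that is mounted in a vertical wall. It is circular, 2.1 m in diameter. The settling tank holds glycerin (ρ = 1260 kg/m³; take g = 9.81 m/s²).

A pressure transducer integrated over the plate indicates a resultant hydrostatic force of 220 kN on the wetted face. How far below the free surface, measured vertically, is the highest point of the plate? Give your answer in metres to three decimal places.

γ = ρg = 1260 × 9.81 / 1000 = 12.3606 kN/m³.
A = π(1.05)² = 3.46361 m².
From F = γ·h_c·A, the centroid depth is h_c = 220/(12.3606 × 3.46361) = 5.13871 m.
The centroid is at the centre, 1.05 m below the top of the plate, so the highest point sits at h_top = 5.13871 − 1.05 = 4.08871 m below the surface.

d_top ≈ 4.089 m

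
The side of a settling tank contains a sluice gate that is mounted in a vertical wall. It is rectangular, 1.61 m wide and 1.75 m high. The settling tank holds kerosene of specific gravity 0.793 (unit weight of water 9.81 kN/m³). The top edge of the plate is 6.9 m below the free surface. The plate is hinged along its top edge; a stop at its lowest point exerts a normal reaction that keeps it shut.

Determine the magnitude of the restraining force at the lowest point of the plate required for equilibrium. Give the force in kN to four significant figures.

P ≈ 88.40 kN

γ = 0.793 × 9.81 = 7.77933 kN/m³.
The centroid lies 1.75/2 = 0.875 m below the top edge, so the centroid depth is h_c = 6.9 + 0.875 = 7.775 m.
A = 1.61 × 1.75 = 2.8175 m².
Resultant F = γ·h_c·A = 7.77933 × 7.775 × 2.8175 = 170.414 kN.
I_c = b·h³/12 = 1.61 × 1.75³/12 = 0.719049 m⁴.
Centre of pressure: y_p = y_c + I_c/(y_c·A) = 7.775 + 0.719049/(7.775 × 2.8175) = 7.775 + 0.0328242 = 7.80782 m along the plane.
The resultant acts 0.875 + 0.0328242 = 0.907824 m (along the plate) below the hinge at the top edge, so the moment about the hinge is M = F × 0.907824 = 170.414 × 0.907824 = 154.706 kN·m.
A normal force at the bottom, 1.75 m from the hinge, must supply this moment: P = 154.706/1.75 = 88.4034 kN.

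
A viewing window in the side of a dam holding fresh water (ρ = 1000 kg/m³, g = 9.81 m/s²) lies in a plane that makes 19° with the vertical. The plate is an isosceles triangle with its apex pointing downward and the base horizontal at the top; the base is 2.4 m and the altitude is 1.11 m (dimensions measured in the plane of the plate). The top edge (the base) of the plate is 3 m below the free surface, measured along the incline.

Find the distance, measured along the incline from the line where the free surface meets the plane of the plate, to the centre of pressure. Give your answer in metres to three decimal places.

y_p = 3.390 m

γ = ρg = 1000 × 9.81 = 9810 N/m³ = 9.81 kN/m³.
The plate makes 19° with the vertical, i.e. θ = 90° − 19° = 71° to the horizontal. Measuring y along the incline from the free-surface line, vertical depth h = y·sinθ with sinθ = 0.945519.
With the apex down, the centroid sits h/3 = 1.11/3 = 0.37 m below the base (the top edge), so y_c = 3 + 0.37 = 3.37 m and h_c = 3.37 × 0.945519 = 3.1864 m.
A = ½ × 2.4 × 1.11 = 1.332 m².
Resultant F = γ·h_c·A = 9.81 × 3.1864 × 1.332 = 41.6364 kN.
I_c = b·h³/36 = 2.4 × 1.11³/36 = 0.0911754 m⁴.
Centre of pressure: y_p = y_c + I_c/(y_c·A) = 3.37 + 0.0911754/(3.37 × 1.332) = 3.37 + 0.0203116 = 3.39031 m along the plane.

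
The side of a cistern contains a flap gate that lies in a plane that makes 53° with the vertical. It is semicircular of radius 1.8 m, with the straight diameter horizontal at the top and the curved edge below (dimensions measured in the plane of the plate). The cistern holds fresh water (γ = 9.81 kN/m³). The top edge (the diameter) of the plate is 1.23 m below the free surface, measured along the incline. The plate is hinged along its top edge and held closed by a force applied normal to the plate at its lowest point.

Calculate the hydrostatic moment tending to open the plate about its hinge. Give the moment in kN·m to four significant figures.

M ≈ 52.57 kN·m

γ = 9.81 kN/m³.
The plate makes 53° with the vertical, i.e. θ = 90° − 53° = 37° to the horizontal. Measuring y along the incline from the free-surface line, vertical depth h = y·sinθ with sinθ = 0.601815.
The centroid of a semicircle lies 4r/(3π) = 0.763944 m from the diameter, here below the top edge, so y_c = 1.23 + 0.763944 = 1.99394 m and h_c = 1.99394 × 0.601815 = 1.19998 m.
A = πr²/2 = π × 1.8²/2 = 5.08938 m².
Resultant F = γ·h_c·A = 9.81 × 1.19998 × 5.08938 = 59.9112 kN.
I_c = (π/8 − 8/(9π))·r⁴ = 0.109757 × 1.8⁴ = 1.15219 m⁴.
Centre of pressure: y_p = y_c + I_c/(y_c·A) = 1.99394 + 1.15219/(1.99394 × 5.08938) = 1.99394 + 0.11354 = 2.10748 m along the plane.
The resultant acts 0.763944 + 0.11354 = 0.877484 m (along the plate) below the hinge at the top edge, so the moment about the hinge is M = F × 0.877484 = 59.9112 × 0.877484 = 52.5711 kN·m.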